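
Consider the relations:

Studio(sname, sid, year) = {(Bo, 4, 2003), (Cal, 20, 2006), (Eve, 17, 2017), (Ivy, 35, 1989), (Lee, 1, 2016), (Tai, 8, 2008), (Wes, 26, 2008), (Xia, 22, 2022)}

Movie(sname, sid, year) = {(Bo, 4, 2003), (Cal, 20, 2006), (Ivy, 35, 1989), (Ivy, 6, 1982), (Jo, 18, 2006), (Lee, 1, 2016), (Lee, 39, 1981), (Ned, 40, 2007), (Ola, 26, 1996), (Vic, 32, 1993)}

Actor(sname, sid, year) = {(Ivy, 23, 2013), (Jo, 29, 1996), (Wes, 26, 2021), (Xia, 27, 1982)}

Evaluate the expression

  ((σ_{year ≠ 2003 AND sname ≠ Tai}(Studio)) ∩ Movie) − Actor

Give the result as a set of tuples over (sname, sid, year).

Apply σ_{year ≠ 2003 AND sname ≠ Tai}; surviving tuples: {(Cal, 20, 2006), (Eve, 17, 2017), (Ivy, 35, 1989), (Lee, 1, 2016), (Wes, 26, 2008), (Xia, 22, 2022)}
Intersection: {(Cal, 20, 2006), (Eve, 17, 2017), (Ivy, 35, 1989), (Lee, 1, 2016), (Wes, 26, 2008), (Xia, 22, 2022)} with {(Bo, 4, 2003), (Cal, 20, 2006), (Ivy, 35, 1989), (Ivy, 6, 1982), (Jo, 18, 2006), (Lee, 1, 2016), (Lee, 39, 1981), (Ned, 40, 2007), (Ola, 26, 1996), (Vic, 32, 1993)} → {(Cal, 20, 2006), (Ivy, 35, 1989), (Lee, 1, 2016)}
Difference: {(Cal, 20, 2006), (Ivy, 35, 1989), (Lee, 1, 2016)} with {(Ivy, 23, 2013), (Jo, 29, 1996), (Wes, 26, 2021), (Xia, 27, 1982)} → {(Cal, 20, 2006), (Ivy, 35, 1989), (Lee, 1, 2016)}

{(Cal, 20, 2006), (Ivy, 35, 1989), (Lee, 1, 2016)}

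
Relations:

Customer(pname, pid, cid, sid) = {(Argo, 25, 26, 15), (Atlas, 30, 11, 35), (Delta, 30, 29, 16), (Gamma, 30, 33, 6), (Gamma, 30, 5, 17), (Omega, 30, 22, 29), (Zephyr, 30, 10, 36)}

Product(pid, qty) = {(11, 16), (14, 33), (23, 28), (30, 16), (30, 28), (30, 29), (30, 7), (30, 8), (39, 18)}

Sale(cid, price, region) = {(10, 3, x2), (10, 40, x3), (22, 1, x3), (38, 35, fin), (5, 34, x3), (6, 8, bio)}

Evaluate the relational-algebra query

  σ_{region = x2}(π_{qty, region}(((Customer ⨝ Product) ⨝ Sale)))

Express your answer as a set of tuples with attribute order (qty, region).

{(16, x2), (28, x2), (29, x2), (7, x2), (8, x2)}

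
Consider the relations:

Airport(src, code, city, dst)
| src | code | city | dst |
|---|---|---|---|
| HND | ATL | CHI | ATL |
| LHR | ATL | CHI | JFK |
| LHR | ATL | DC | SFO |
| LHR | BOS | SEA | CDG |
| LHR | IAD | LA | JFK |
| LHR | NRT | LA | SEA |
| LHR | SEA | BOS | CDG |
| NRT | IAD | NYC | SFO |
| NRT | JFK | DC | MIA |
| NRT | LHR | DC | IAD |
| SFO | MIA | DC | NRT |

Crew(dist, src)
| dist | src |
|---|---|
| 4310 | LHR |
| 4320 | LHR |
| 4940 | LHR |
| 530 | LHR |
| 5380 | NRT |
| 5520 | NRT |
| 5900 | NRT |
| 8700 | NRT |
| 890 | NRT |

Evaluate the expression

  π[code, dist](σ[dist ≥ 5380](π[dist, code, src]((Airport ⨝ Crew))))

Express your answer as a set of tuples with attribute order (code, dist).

Airport ⋈ Crew (natural join on src): {(LHR, ATL, CHI, JFK, 4310), (LHR, ATL, CHI, JFK, 4320), (LHR, ATL, CHI, JFK, 4940), (LHR, ATL, CHI, JFK, 530), (LHR, ATL, DC, SFO, 4310), (LHR, ATL, DC, SFO, 4320), (LHR, ATL, DC, SFO, 4940), (LHR, ATL, DC, SFO, 530), (LHR, BOS, SEA, CDG, 4310), (LHR, BOS, SEA, CDG, 4320), (LHR, BOS, SEA, CDG, 4940), (LHR, BOS, SEA, CDG, 530), (LHR, IAD, LA, JFK, 4310), (LHR, IAD, LA, JFK, 4320), (LHR, IAD, LA, JFK, 4940), (LHR, IAD, LA, JFK, 530), (LHR, NRT, LA, SEA, 4310), (LHR, NRT, LA, SEA, 4320), (LHR, NRT, LA, SEA, 4940), (LHR, NRT, LA, SEA, 530), (LHR, SEA, BOS, CDG, 4310), (LHR, SEA, BOS, CDG, 4320), (LHR, SEA, BOS, CDG, 4940), (LHR, SEA, BOS, CDG, 530), (NRT, IAD, NYC, SFO, 5380), (NRT, IAD, NYC, SFO, 5520), (NRT, IAD, NYC, SFO, 5900), (NRT, IAD, NYC, SFO, 8700), (NRT, IAD, NYC, SFO, 890), (NRT, JFK, DC, MIA, 5380), (NRT, JFK, DC, MIA, 5520), (NRT, JFK, DC, MIA, 5900), (NRT, JFK, DC, MIA, 8700), (NRT, JFK, DC, MIA, 890), (NRT, LHR, DC, IAD, 5380), (NRT, LHR, DC, IAD, 5520), (NRT, LHR, DC, IAD, 5900), (NRT, LHR, DC, IAD, 8700), (NRT, LHR, DC, IAD, 890)}
Projecting to dist, code, src (4 duplicate(s) eliminated): {(4310, ATL, LHR), (4310, BOS, LHR), (4310, IAD, LHR), (4310, NRT, LHR), (4310, SEA, LHR), (4320, ATL, LHR), (4320, BOS, LHR), (4320, IAD, LHR), (4320, NRT, LHR), (4320, SEA, LHR), (4940, ATL, LHR), (4940, BOS, LHR), (4940, IAD, LHR), (4940, NRT, LHR), (4940, SEA, LHR), (530, ATL, LHR), (530, BOS, LHR), (530, IAD, LHR), (530, NRT, LHR), (530, SEA, LHR), (5380, IAD, NRT), (5380, JFK, NRT), (5380, LHR, NRT), (5520, IAD, NRT), (5520, JFK, NRT), (5520, LHR, NRT), (5900, IAD, NRT), (5900, JFK, NRT), (5900, LHR, NRT), (8700, IAD, NRT), (8700, JFK, NRT), (8700, LHR, NRT), (890, IAD, NRT), (890, JFK, NRT), (890, LHR, NRT)}
Selection dist ≥ 5380: {(5380, IAD, NRT), (5380, JFK, NRT), (5380, LHR, NRT), (5520, IAD, NRT), (5520, JFK, NRT), (5520, LHR, NRT), (5900, IAD, NRT), (5900, JFK, NRT), (5900, LHR, NRT), (8700, IAD, NRT), (8700, JFK, NRT), (8700, LHR, NRT)}
Projecting to code, dist: {(IAD, 5380), (IAD, 5520), (IAD, 5900), (IAD, 8700), (JFK, 5380), (JFK, 5520), (JFK, 5900), (JFK, 8700), (LHR, 5380), (LHR, 5520), (LHR, 5900), (LHR, 8700)}

{(IAD, 5380), (IAD, 5520), (IAD, 5900), (IAD, 8700), (JFK, 5380), (JFK, 5520), (JFK, 5900), (JFK, 8700), (LHR, 5380), (LHR, 5520), (LHR, 5900), (LHR, 8700)}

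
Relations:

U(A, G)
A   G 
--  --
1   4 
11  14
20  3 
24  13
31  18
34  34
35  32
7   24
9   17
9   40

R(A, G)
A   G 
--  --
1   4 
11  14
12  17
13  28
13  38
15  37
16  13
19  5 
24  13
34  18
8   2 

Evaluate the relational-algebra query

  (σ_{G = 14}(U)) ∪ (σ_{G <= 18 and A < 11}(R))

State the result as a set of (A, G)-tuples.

{(1, 4), (11, 14), (8, 2)}

Filtering on G = 14 leaves {(11, 14)}.
Filtering on G <= 18 and A < 11 leaves {(1, 4), (8, 2)}.
Set union of the two operands is {(1, 4), (11, 14), (8, 2)}.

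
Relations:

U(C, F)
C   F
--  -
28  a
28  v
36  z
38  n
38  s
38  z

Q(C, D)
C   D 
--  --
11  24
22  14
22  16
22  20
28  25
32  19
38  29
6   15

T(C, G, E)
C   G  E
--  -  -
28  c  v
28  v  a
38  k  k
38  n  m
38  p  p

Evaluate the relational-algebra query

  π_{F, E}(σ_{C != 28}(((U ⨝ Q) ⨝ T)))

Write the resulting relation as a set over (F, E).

Joining U and Q on C yields {(28, a, 25), (28, v, 25), (38, n, 29), (38, s, 29), (38, z, 29)}.
Joining (U ⨝ Q) and T on C yields {(28, a, 25, c, v), (28, a, 25, v, a), (28, v, 25, c, v), (28, v, 25, v, a), (38, n, 29, k, k), (38, n, 29, n, m), (38, n, 29, p, p), (38, s, 29, k, k), (38, s, 29, n, m), (38, s, 29, p, p), (38, z, 29, k, k), (38, z, 29, n, m), (38, z, 29, p, p)}.
σ[C != 28]: keep tuples satisfying C != 28 → {(38, n, 29, k, k), (38, n, 29, n, m), (38, n, 29, p, p), (38, s, 29, k, k), (38, s, 29, n, m), (38, s, 29, p, p), (38, z, 29, k, k), (38, z, 29, n, m), (38, z, 29, p, p)}
π_{F, E} gives {(n, k), (n, m), (n, p), (s, k), (s, m), (s, p), (z, k), (z, m), (z, p)}.

{(n, k), (n, m), (n, p), (s, k), (s, m), (s, p), (z, k), (z, m), (z, p)}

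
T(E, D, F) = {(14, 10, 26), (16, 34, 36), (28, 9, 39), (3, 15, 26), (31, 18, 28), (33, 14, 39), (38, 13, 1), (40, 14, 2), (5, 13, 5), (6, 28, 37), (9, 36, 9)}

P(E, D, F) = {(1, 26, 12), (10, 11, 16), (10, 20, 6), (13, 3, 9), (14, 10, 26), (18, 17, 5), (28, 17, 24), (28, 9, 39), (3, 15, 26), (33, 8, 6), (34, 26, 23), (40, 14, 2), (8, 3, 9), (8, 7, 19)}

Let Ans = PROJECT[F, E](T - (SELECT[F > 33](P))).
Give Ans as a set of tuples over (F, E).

{(1, 38), (2, 40), (26, 14), (26, 3), (28, 31), (36, 16), (37, 6), (39, 33), (5, 5), (9, 9)}

Filtering on F > 33 leaves {(28, 9, 39)}.
Set difference of the two operands is {(14, 10, 26), (16, 34, 36), (3, 15, 26), (31, 18, 28), (33, 14, 39), (38, 13, 1), (40, 14, 2), (5, 13, 5), (6, 28, 37), (9, 36, 9)}.
Projecting to F, E: {(1, 38), (2, 40), (26, 14), (26, 3), (28, 31), (36, 16), (37, 6), (39, 33), (5, 5), (9, 9)}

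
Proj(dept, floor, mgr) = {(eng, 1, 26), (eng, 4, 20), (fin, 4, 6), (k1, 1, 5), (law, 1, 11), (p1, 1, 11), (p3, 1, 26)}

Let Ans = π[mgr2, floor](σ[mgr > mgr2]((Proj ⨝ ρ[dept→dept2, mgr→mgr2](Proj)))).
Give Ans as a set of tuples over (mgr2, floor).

{(11, 1), (5, 1), (6, 4)}

ρ[dept→dept2, mgr→mgr2]: schema becomes (dept2, floor, mgr2); tuples unchanged.
Proj ⋈ ρ[dept→dept2, mgr→mgr2](Proj) (natural join on floor): {(eng, 1, 26, eng, 26), (eng, 1, 26, k1, 5), (eng, 1, 26, law, 11), (eng, 1, 26, p1, 11), (eng, 1, 26, p3, 26), (eng, 4, 20, eng, 20), (eng, 4, 20, fin, 6), (fin, 4, 6, eng, 20), (fin, 4, 6, fin, 6), (k1, 1, 5, eng, 26), (k1, 1, 5, k1, 5), (k1, 1, 5, law, 11), (k1, 1, 5, p1, 11), (k1, 1, 5, p3, 26), (law, 1, 11, eng, 26), (law, 1, 11, k1, 5), (law, 1, 11, law, 11), (law, 1, 11, p1, 11), (law, 1, 11, p3, 26), (p1, 1, 11, eng, 26), (p1, 1, 11, k1, 5), (p1, 1, 11, law, 11), (p1, 1, 11, p1, 11), (p1, 1, 11, p3, 26), (p3, 1, 26, eng, 26), (p3, 1, 26, k1, 5), (p3, 1, 26, law, 11), (p3, 1, 26, p1, 11), (p3, 1, 26, p3, 26)}
σ[mgr > mgr2]: keep tuples satisfying mgr > mgr2 → {(eng, 1, 26, k1, 5), (eng, 1, 26, law, 11), (eng, 1, 26, p1, 11), (eng, 4, 20, fin, 6), (law, 1, 11, k1, 5), (p1, 1, 11, k1, 5), (p3, 1, 26, k1, 5), (p3, 1, 26, law, 11), (p3, 1, 26, p1, 11)}
Keep only column(s) mgr2, floor (6 duplicate(s) eliminated): {(11, 1), (5, 1), (6, 4)}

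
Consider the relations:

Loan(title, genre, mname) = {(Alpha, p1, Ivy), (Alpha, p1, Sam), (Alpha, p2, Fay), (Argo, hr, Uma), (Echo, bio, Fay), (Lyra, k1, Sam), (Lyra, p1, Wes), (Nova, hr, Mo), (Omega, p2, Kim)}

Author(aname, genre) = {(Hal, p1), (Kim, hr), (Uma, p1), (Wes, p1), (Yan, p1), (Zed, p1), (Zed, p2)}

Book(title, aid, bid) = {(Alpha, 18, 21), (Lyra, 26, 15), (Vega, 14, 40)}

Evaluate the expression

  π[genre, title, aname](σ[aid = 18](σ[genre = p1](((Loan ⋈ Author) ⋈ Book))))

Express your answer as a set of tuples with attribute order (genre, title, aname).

Loan ⋈ Author (natural join on genre): {(Alpha, p1, Ivy, Hal), (Alpha, p1, Ivy, Uma), (Alpha, p1, Ivy, Wes), (Alpha, p1, Ivy, Yan), (Alpha, p1, Ivy, Zed), (Alpha, p1, Sam, Hal), (Alpha, p1, Sam, Uma), (Alpha, p1, Sam, Wes), (Alpha, p1, Sam, Yan), (Alpha, p1, Sam, Zed), (Alpha, p2, Fay, Zed), (Argo, hr, Uma, Kim), (Lyra, p1, Wes, Hal), (Lyra, p1, Wes, Uma), (Lyra, p1, Wes, Wes), (Lyra, p1, Wes, Yan), (Lyra, p1, Wes, Zed), (Nova, hr, Mo, Kim), (Omega, p2, Kim, Zed)}
(Loan ⋈ Author) ⋈ Book (natural join on title): {(Alpha, p1, Ivy, Hal, 18, 21), (Alpha, p1, Ivy, Uma, 18, 21), (Alpha, p1, Ivy, Wes, 18, 21), (Alpha, p1, Ivy, Yan, 18, 21), (Alpha, p1, Ivy, Zed, 18, 21), (Alpha, p1, Sam, Hal, 18, 21), (Alpha, p1, Sam, Uma, 18, 21), (Alpha, p1, Sam, Wes, 18, 21), (Alpha, p1, Sam, Yan, 18, 21), (Alpha, p1, Sam, Zed, 18, 21), (Alpha, p2, Fay, Zed, 18, 21), (Lyra, p1, Wes, Hal, 26, 15), (Lyra, p1, Wes, Uma, 26, 15), (Lyra, p1, Wes, Wes, 26, 15), (Lyra, p1, Wes, Yan, 26, 15), (Lyra, p1, Wes, Zed, 26, 15)}
Selection genre = p1: {(Alpha, p1, Ivy, Hal, 18, 21), (Alpha, p1, Ivy, Uma, 18, 21), (Alpha, p1, Ivy, Wes, 18, 21), (Alpha, p1, Ivy, Yan, 18, 21), (Alpha, p1, Ivy, Zed, 18, 21), (Alpha, p1, Sam, Hal, 18, 21), (Alpha, p1, Sam, Uma, 18, 21), (Alpha, p1, Sam, Wes, 18, 21), (Alpha, p1, Sam, Yan, 18, 21), (Alpha, p1, Sam, Zed, 18, 21), (Lyra, p1, Wes, Hal, 26, 15), (Lyra, p1, Wes, Uma, 26, 15), (Lyra, p1, Wes, Wes, 26, 15), (Lyra, p1, Wes, Yan, 26, 15), (Lyra, p1, Wes, Zed, 26, 15)}
Selection aid = 18: {(Alpha, p1, Ivy, Hal, 18, 21), (Alpha, p1, Ivy, Uma, 18, 21), (Alpha, p1, Ivy, Wes, 18, 21), (Alpha, p1, Ivy, Yan, 18, 21), (Alpha, p1, Ivy, Zed, 18, 21), (Alpha, p1, Sam, Hal, 18, 21), (Alpha, p1, Sam, Uma, 18, 21), (Alpha, p1, Sam, Wes, 18, 21), (Alpha, p1, Sam, Yan, 18, 21), (Alpha, p1, Sam, Zed, 18, 21)}
π_{genre, title, aname} gives {(p1, Alpha, Hal), (p1, Alpha, Uma), (p1, Alpha, Wes), (p1, Alpha, Yan), (p1, Alpha, Zed)} (5 duplicate(s) eliminated).

{(p1, Alpha, Hal), (p1, Alpha, Uma), (p1, Alpha, Wes), (p1, Alpha, Yan), (p1, Alpha, Zed)}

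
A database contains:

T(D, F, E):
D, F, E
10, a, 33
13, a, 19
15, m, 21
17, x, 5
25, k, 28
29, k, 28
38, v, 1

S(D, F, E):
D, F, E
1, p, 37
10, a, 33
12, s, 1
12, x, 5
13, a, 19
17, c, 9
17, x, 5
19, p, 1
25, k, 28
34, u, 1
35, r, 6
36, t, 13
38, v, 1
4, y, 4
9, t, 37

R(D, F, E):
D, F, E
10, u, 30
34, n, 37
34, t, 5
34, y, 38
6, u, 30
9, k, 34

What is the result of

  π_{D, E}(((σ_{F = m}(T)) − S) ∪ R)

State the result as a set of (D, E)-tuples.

Filtering on F = m leaves {(15, m, 21)}.
Set difference of the two operands is {(15, m, 21)}.
Set union of the two operands is {(10, u, 30), (15, m, 21), (34, n, 37), (34, t, 5), (34, y, 38), (6, u, 30), (9, k, 34)}.
π[D, E]: project onto (D, E) → {(10, 30), (15, 21), (34, 37), (34, 38), (34, 5), (6, 30), (9, 34)}

{(10, 30), (15, 21), (34, 37), (34, 38), (34, 5), (6, 30), (9, 34)}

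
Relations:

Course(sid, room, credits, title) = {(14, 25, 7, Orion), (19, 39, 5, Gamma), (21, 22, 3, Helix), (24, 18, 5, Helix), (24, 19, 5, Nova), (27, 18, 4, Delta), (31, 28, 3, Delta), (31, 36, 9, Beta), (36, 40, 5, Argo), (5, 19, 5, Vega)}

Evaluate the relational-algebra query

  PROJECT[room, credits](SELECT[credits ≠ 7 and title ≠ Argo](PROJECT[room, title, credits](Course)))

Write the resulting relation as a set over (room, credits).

Projecting to room, title, credits: {(18, Delta, 4), (18, Helix, 5), (19, Nova, 5), (19, Vega, 5), (22, Helix, 3), (25, Orion, 7), (28, Delta, 3), (36, Beta, 9), (39, Gamma, 5), (40, Argo, 5)}
Filtering on credits ≠ 7 and title ≠ Argo leaves {(18, Delta, 4), (18, Helix, 5), (19, Nova, 5), (19, Vega, 5), (22, Helix, 3), (28, Delta, 3), (36, Beta, 9), (39, Gamma, 5)}.
Projecting to room, credits (1 duplicate(s) eliminated): {(18, 4), (18, 5), (19, 5), (22, 3), (28, 3), (36, 9), (39, 5)}

{(18, 4), (18, 5), (19, 5), (22, 3), (28, 3), (36, 9), (39, 5)}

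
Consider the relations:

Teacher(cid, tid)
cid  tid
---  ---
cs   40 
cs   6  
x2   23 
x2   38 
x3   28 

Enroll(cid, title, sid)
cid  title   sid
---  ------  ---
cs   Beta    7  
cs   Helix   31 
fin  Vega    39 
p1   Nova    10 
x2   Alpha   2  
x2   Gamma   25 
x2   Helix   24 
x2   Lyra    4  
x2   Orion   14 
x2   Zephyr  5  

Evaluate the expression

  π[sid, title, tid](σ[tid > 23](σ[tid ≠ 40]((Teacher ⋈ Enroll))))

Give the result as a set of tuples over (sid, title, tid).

{(14, Orion, 38), (2, Alpha, 38), (24, Helix, 38), (25, Gamma, 38), (4, Lyra, 38), (5, Zephyr, 38)}

Teacher ⋈ Enroll (natural join on cid): {(cs, 40, Beta, 7), (cs, 40, Helix, 31), (cs, 6, Beta, 7), (cs, 6, Helix, 31), (x2, 23, Alpha, 2), (x2, 23, Gamma, 25), (x2, 23, Helix, 24), (x2, 23, Lyra, 4), (x2, 23, Orion, 14), (x2, 23, Zephyr, 5), (x2, 38, Alpha, 2), (x2, 38, Gamma, 25), (x2, 38, Helix, 24), (x2, 38, Lyra, 4), (x2, 38, Orion, 14), (x2, 38, Zephyr, 5)}
Filtering on tid ≠ 40 leaves {(cs, 6, Beta, 7), (cs, 6, Helix, 31), (x2, 23, Alpha, 2), (x2, 23, Gamma, 25), (x2, 23, Helix, 24), (x2, 23, Lyra, 4), (x2, 23, Orion, 14), (x2, 23, Zephyr, 5), (x2, 38, Alpha, 2), (x2, 38, Gamma, 25), (x2, 38, Helix, 24), (x2, 38, Lyra, 4), (x2, 38, Orion, 14), (x2, 38, Zephyr, 5)}.
Filtering on tid > 23 leaves {(x2, 38, Alpha, 2), (x2, 38, Gamma, 25), (x2, 38, Helix, 24), (x2, 38, Lyra, 4), (x2, 38, Orion, 14), (x2, 38, Zephyr, 5)}.
π_{sid, title, tid} gives {(14, Orion, 38), (2, Alpha, 38), (24, Helix, 38), (25, Gamma, 38), (4, Lyra, 38), (5, Zephyr, 38)}.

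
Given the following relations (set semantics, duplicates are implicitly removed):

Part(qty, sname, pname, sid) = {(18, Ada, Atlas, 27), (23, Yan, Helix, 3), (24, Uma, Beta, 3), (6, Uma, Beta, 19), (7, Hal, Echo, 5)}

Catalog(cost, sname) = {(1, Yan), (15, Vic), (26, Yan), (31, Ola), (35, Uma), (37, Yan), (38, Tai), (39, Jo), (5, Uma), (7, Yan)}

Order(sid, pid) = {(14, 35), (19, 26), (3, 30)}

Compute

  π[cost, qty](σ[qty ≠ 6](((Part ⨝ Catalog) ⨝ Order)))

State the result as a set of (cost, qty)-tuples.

Part ⋈ Catalog (natural join on sname): {(23, Yan, Helix, 3, 1), (23, Yan, Helix, 3, 26), (23, Yan, Helix, 3, 37), (23, Yan, Helix, 3, 7), (24, Uma, Beta, 3, 35), (24, Uma, Beta, 3, 5), (6, Uma, Beta, 19, 35), (6, Uma, Beta, 19, 5)}
(Part ⨝ Catalog) ⋈ Order (natural join on sid): {(23, Yan, Helix, 3, 1, 30), (23, Yan, Helix, 3, 26, 30), (23, Yan, Helix, 3, 37, 30), (23, Yan, Helix, 3, 7, 30), (24, Uma, Beta, 3, 35, 30), (24, Uma, Beta, 3, 5, 30), (6, Uma, Beta, 19, 35, 26), (6, Uma, Beta, 19, 5, 26)}
Selection qty ≠ 6: {(23, Yan, Helix, 3, 1, 30), (23, Yan, Helix, 3, 26, 30), (23, Yan, Helix, 3, 37, 30), (23, Yan, Helix, 3, 7, 30), (24, Uma, Beta, 3, 35, 30), (24, Uma, Beta, 3, 5, 30)}
π[cost, qty]: project onto (cost, qty) → {(1, 23), (26, 23), (35, 24), (37, 23), (5, 24), (7, 23)}

{(1, 23), (26, 23), (35, 24), (37, 23), (5, 24), (7, 23)}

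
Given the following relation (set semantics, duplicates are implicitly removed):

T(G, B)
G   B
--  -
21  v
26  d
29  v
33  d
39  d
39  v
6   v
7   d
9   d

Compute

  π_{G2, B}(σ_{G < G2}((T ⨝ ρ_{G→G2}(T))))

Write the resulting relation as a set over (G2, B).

{(21, v), (26, d), (29, v), (33, d), (39, d), (39, v), (9, d)}

ρ[G→G2]: schema becomes (G2, B); tuples unchanged.
T ⋈ ρ_{G→G2}(T) (natural join on B): {(21, v, 21), (21, v, 29), (21, v, 39), (21, v, 6), (26, d, 26), (26, d, 33), (26, d, 39), (26, d, 7), (26, d, 9), (29, v, 21), (29, v, 29), (29, v, 39), (29, v, 6), (33, d, 26), (33, d, 33), (33, d, 39), (33, d, 7), (33, d, 9), (39, d, 26), (39, d, 33), (39, d, 39), (39, d, 7), (39, d, 9), (39, v, 21), (39, v, 29), (39, v, 39), (39, v, 6), (6, v, 21), (6, v, 29), (6, v, 39), (6, v, 6), (7, d, 26), (7, d, 33), (7, d, 39), (7, d, 7), (7, d, 9), (9, d, 26), (9, d, 33), (9, d, 39), (9, d, 7), (9, d, 9)}
Filtering on G < G2 leaves {(21, v, 29), (21, v, 39), (26, d, 33), (26, d, 39), (29, v, 39), (33, d, 39), (6, v, 21), (6, v, 29), (6, v, 39), (7, d, 26), (7, d, 33), (7, d, 39), (7, d, 9), (9, d, 26), (9, d, 33), (9, d, 39)}.
Projecting to G2, B (9 duplicate(s) eliminated): {(21, v), (26, d), (29, v), (33, d), (39, d), (39, v), (9, d)}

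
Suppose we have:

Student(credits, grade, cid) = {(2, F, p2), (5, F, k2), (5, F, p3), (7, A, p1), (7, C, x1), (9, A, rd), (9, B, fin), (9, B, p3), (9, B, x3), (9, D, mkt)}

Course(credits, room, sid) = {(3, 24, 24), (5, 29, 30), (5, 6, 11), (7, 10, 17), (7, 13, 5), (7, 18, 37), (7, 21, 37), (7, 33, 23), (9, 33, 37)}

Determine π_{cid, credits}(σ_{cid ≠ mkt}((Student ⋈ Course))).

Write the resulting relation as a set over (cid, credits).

Joining Student and Course on credits yields {(5, F, k2, 29, 30), (5, F, k2, 6, 11), (5, F, p3, 29, 30), (5, F, p3, 6, 11), (7, A, p1, 10, 17), (7, A, p1, 13, 5), (7, A, p1, 18, 37), (7, A, p1, 21, 37), (7, A, p1, 33, 23), (7, C, x1, 10, 17), (7, C, x1, 13, 5), (7, C, x1, 18, 37), (7, C, x1, 21, 37), (7, C, x1, 33, 23), (9, A, rd, 33, 37), (9, B, fin, 33, 37), (9, B, p3, 33, 37), (9, B, x3, 33, 37), (9, D, mkt, 33, 37)}.
Apply σ_{cid ≠ mkt}; surviving tuples: {(5, F, k2, 29, 30), (5, F, k2, 6, 11), (5, F, p3, 29, 30), (5, F, p3, 6, 11), (7, A, p1, 10, 17), (7, A, p1, 13, 5), (7, A, p1, 18, 37), (7, A, p1, 21, 37), (7, A, p1, 33, 23), (7, C, x1, 10, 17), (7, C, x1, 13, 5), (7, C, x1, 18, 37), (7, C, x1, 21, 37), (7, C, x1, 33, 23), (9, A, rd, 33, 37), (9, B, fin, 33, 37), (9, B, p3, 33, 37), (9, B, x3, 33, 37)}
Keep only column(s) cid, credits (10 duplicate(s) eliminated): {(fin, 9), (k2, 5), (p1, 7), (p3, 5), (p3, 9), (rd, 9), (x1, 7), (x3, 9)}

{(fin, 9), (k2, 5), (p1, 7), (p3, 5), (p3, 9), (rd, 9), (x1, 7), (x3, 9)}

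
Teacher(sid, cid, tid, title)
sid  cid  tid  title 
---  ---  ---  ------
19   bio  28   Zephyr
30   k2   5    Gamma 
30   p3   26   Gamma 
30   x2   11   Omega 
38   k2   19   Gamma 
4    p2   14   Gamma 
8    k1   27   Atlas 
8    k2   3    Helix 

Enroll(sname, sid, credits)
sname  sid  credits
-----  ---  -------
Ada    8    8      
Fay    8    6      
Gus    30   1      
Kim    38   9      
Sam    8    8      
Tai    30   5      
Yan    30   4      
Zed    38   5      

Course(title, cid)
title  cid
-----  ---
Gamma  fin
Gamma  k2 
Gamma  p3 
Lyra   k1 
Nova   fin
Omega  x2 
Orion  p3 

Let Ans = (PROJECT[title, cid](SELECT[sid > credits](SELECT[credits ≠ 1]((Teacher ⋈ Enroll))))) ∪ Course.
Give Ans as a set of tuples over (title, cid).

{(Atlas, k1), (Gamma, fin), (Gamma, k2), (Gamma, p3), (Helix, k2), (Lyra, k1), (Nova, fin), (Omega, x2), (Orion, p3)}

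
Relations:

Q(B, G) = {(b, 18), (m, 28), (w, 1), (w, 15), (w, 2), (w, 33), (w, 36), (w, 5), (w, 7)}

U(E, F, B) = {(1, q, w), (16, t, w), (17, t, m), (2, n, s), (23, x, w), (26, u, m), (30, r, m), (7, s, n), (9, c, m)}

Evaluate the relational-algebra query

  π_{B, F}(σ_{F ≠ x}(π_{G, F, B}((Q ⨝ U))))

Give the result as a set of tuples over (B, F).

{(m, c), (m, r), (m, t), (m, u), (w, q), (w, t)}

Q ⋈ U (natural join on B): {(m, 28, 17, t), (m, 28, 26, u), (m, 28, 30, r), (m, 28, 9, c), (w, 1, 1, q), (w, 1, 16, t), (w, 1, 23, x), (w, 15, 1, q), (w, 15, 16, t), (w, 15, 23, x), (w, 2, 1, q), (w, 2, 16, t), (w, 2, 23, x), (w, 33, 1, q), (w, 33, 16, t), (w, 33, 23, x), (w, 36, 1, q), (w, 36, 16, t), (w, 36, 23, x), (w, 5, 1, q), (w, 5, 16, t), (w, 5, 23, x), (w, 7, 1, q), (w, 7, 16, t), (w, 7, 23, x)}
π_{G, F, B} gives {(1, q, w), (1, t, w), (1, x, w), (15, q, w), (15, t, w), (15, x, w), (2, q, w), (2, t, w), (2, x, w), (28, c, m), (28, r, m), (28, t, m), (28, u, m), (33, q, w), (33, t, w), (33, x, w), (36, q, w), (36, t, w), (36, x, w), (5, q, w), (5, t, w), (5, x, w), (7, q, w), (7, t, w), (7, x, w)}.
σ[F ≠ x]: keep tuples satisfying F ≠ x → {(1, q, w), (1, t, w), (15, q, w), (15, t, w), (2, q, w), (2, t, w), (28, c, m), (28, r, m), (28, t, m), (28, u, m), (33, q, w), (33, t, w), (36, q, w), (36, t, w), (5, q, w), (5, t, w), (7, q, w), (7, t, w)}
π_{B, F} gives {(m, c), (m, r), (m, t), (m, u), (w, q), (w, t)} (12 duplicate(s) eliminated).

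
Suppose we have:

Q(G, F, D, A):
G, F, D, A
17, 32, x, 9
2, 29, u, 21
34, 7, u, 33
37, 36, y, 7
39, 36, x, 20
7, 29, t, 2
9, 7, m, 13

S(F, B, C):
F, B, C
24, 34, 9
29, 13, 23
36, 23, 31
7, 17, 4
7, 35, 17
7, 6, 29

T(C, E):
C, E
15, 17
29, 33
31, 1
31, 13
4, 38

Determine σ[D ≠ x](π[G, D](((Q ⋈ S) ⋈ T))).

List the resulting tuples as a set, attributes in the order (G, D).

Natural join on F: {(2, 29, u, 21, 13, 23), (34, 7, u, 33, 17, 4), (34, 7, u, 33, 35, 17), (34, 7, u, 33, 6, 29), (37, 36, y, 7, 23, 31), (39, 36, x, 20, 23, 31), (7, 29, t, 2, 13, 23), (9, 7, m, 13, 17, 4), (9, 7, m, 13, 35, 17), (9, 7, m, 13, 6, 29)}
Natural join on C: {(34, 7, u, 33, 17, 4, 38), (34, 7, u, 33, 6, 29, 33), (37, 36, y, 7, 23, 31, 1), (37, 36, y, 7, 23, 31, 13), (39, 36, x, 20, 23, 31, 1), (39, 36, x, 20, 23, 31, 13), (9, 7, m, 13, 17, 4, 38), (9, 7, m, 13, 6, 29, 33)}
π[G, D]: project onto (G, D) (4 duplicate(s) eliminated) → {(34, u), (37, y), (39, x), (9, m)}
σ[D ≠ x]: keep tuples satisfying D ≠ x → {(34, u), (37, y), (9, m)}

{(34, u), (37, y), (9, m)}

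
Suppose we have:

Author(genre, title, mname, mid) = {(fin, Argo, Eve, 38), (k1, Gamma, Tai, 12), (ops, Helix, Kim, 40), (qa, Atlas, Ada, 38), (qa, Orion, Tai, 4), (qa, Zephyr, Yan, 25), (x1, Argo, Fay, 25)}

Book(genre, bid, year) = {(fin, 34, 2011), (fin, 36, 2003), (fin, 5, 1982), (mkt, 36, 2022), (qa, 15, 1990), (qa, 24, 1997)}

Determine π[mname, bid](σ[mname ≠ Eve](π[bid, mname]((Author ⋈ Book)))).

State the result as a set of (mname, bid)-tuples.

{(Ada, 15), (Ada, 24), (Tai, 15), (Tai, 24), (Yan, 15), (Yan, 24)}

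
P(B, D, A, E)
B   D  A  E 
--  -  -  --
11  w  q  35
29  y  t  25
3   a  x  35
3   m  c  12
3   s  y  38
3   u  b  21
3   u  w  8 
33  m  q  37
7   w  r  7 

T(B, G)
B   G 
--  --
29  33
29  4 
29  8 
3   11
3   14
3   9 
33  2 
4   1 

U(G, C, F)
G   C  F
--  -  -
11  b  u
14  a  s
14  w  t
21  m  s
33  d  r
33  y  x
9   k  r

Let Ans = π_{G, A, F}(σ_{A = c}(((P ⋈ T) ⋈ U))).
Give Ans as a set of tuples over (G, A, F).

{(11, c, u), (14, c, s), (14, c, t), (9, c, r)}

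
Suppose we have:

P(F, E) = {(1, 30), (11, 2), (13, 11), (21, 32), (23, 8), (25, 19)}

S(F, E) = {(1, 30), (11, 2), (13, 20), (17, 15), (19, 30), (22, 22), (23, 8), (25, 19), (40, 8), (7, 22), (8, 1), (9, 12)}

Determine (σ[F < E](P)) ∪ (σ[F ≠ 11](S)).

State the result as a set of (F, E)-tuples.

Selection F < E: {(1, 30), (21, 32)}
Selection F ≠ 11: {(1, 30), (13, 20), (17, 15), (19, 30), (22, 22), (23, 8), (25, 19), (40, 8), (7, 22), (8, 1), (9, 12)}
Union: {(1, 30), (21, 32)} with {(1, 30), (13, 20), (17, 15), (19, 30), (22, 22), (23, 8), (25, 19), (40, 8), (7, 22), (8, 1), (9, 12)} → {(1, 30), (13, 20), (17, 15), (19, 30), (21, 32), (22, 22), (23, 8), (25, 19), (40, 8), (7, 22), (8, 1), (9, 12)}

{(1, 30), (13, 20), (17, 15), (19, 30), (21, 32), (22, 22), (23, 8), (25, 19), (40, 8), (7, 22), (8, 1), (9, 12)}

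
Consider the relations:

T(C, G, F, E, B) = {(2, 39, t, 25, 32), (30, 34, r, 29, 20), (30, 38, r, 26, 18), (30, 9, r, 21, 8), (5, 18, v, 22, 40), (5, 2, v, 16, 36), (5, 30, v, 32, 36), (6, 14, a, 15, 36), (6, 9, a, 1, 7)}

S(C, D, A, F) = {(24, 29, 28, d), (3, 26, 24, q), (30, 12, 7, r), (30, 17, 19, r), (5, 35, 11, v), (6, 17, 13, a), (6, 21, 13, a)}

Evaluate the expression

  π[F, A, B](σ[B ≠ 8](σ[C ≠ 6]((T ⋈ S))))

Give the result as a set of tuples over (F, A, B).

{(r, 19, 18), (r, 19, 20), (r, 7, 18), (r, 7, 20), (v, 11, 36), (v, 11, 40)}

Natural join on C, F: {(30, 34, r, 29, 20, 12, 7), (30, 34, r, 29, 20, 17, 19), (30, 38, r, 26, 18, 12, 7), (30, 38, r, 26, 18, 17, 19), (30, 9, r, 21, 8, 12, 7), (30, 9, r, 21, 8, 17, 19), (5, 18, v, 22, 40, 35, 11), (5, 2, v, 16, 36, 35, 11), (5, 30, v, 32, 36, 35, 11), (6, 14, a, 15, 36, 17, 13), (6, 14, a, 15, 36, 21, 13), (6, 9, a, 1, 7, 17, 13), (6, 9, a, 1, 7, 21, 13)}
Selection C ≠ 6: {(30, 34, r, 29, 20, 12, 7), (30, 34, r, 29, 20, 17, 19), (30, 38, r, 26, 18, 12, 7), (30, 38, r, 26, 18, 17, 19), (30, 9, r, 21, 8, 12, 7), (30, 9, r, 21, 8, 17, 19), (5, 18, v, 22, 40, 35, 11), (5, 2, v, 16, 36, 35, 11), (5, 30, v, 32, 36, 35, 11)}
Selection B ≠ 8: {(30, 34, r, 29, 20, 12, 7), (30, 34, r, 29, 20, 17, 19), (30, 38, r, 26, 18, 12, 7), (30, 38, r, 26, 18, 17, 19), (5, 18, v, 22, 40, 35, 11), (5, 2, v, 16, 36, 35, 11), (5, 30, v, 32, 36, 35, 11)}
Keep only column(s) F, A, B (1 duplicate(s) eliminated): {(r, 19, 18), (r, 19, 20), (r, 7, 18), (r, 7, 20), (v, 11, 36), (v, 11, 40)}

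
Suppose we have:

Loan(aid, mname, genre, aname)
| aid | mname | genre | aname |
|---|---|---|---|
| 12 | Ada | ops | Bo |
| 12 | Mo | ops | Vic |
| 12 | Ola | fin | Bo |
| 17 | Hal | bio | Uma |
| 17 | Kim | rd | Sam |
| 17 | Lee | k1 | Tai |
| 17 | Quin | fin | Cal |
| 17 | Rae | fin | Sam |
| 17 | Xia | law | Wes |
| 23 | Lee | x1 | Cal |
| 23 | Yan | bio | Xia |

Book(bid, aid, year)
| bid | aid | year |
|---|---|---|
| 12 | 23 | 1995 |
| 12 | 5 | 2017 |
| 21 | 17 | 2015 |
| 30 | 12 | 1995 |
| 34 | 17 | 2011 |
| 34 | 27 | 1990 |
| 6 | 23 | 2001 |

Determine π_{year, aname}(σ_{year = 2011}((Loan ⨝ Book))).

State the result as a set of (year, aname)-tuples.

{(2011, Cal), (2011, Sam), (2011, Tai), (2011, Uma), (2011, Wes)}

Natural join on aid: {(12, Ada, ops, Bo, 30, 1995), (12, Mo, ops, Vic, 30, 1995), (12, Ola, fin, Bo, 30, 1995), (17, Hal, bio, Uma, 21, 2015), (17, Hal, bio, Uma, 34, 2011), (17, Kim, rd, Sam, 21, 2015), (17, Kim, rd, Sam, 34, 2011), (17, Lee, k1, Tai, 21, 2015), (17, Lee, k1, Tai, 34, 2011), (17, Quin, fin, Cal, 21, 2015), (17, Quin, fin, Cal, 34, 2011), (17, Rae, fin, Sam, 21, 2015), (17, Rae, fin, Sam, 34, 2011), (17, Xia, law, Wes, 21, 2015), (17, Xia, law, Wes, 34, 2011), (23, Lee, x1, Cal, 12, 1995), (23, Lee, x1, Cal, 6, 2001), (23, Yan, bio, Xia, 12, 1995), (23, Yan, bio, Xia, 6, 2001)}
Selection year = 2011: {(17, Hal, bio, Uma, 34, 2011), (17, Kim, rd, Sam, 34, 2011), (17, Lee, k1, Tai, 34, 2011), (17, Quin, fin, Cal, 34, 2011), (17, Rae, fin, Sam, 34, 2011), (17, Xia, law, Wes, 34, 2011)}
π[year, aname]: project onto (year, aname) (1 duplicate(s) eliminated) → {(2011, Cal), (2011, Sam), (2011, Tai), (2011, Uma), (2011, Wes)}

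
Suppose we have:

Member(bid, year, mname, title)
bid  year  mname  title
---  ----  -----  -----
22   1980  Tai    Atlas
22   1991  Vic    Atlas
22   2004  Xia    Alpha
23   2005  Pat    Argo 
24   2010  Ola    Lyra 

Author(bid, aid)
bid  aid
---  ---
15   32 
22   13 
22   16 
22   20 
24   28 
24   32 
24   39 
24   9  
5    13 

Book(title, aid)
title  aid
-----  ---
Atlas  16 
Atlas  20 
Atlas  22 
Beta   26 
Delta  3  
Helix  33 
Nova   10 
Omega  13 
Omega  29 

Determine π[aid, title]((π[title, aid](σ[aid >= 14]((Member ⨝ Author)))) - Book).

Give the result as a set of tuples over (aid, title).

{(16, Alpha), (20, Alpha), (28, Lyra), (32, Lyra), (39, Lyra)}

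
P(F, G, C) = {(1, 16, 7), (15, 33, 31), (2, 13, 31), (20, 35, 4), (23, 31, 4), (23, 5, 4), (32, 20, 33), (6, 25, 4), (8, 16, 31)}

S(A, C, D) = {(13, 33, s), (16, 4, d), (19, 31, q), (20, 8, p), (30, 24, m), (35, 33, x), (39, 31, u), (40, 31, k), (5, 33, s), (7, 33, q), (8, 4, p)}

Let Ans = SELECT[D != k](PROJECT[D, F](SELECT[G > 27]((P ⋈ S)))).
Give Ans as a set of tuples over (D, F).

{(d, 20), (d, 23), (p, 20), (p, 23), (q, 15), (u, 15)}

Natural join on C: {(15, 33, 31, 19, q), (15, 33, 31, 39, u), (15, 33, 31, 40, k), (2, 13, 31, 19, q), (2, 13, 31, 39, u), (2, 13, 31, 40, k), (20, 35, 4, 16, d), (20, 35, 4, 8, p), (23, 31, 4, 16, d), (23, 31, 4, 8, p), (23, 5, 4, 16, d), (23, 5, 4, 8, p), (32, 20, 33, 13, s), (32, 20, 33, 35, x), (32, 20, 33, 5, s), (32, 20, 33, 7, q), (6, 25, 4, 16, d), (6, 25, 4, 8, p), (8, 16, 31, 19, q), (8, 16, 31, 39, u), (8, 16, 31, 40, k)}
Filtering on G > 27 leaves {(15, 33, 31, 19, q), (15, 33, 31, 39, u), (15, 33, 31, 40, k), (20, 35, 4, 16, d), (20, 35, 4, 8, p), (23, 31, 4, 16, d), (23, 31, 4, 8, p)}.
π[D, F]: project onto (D, F) → {(d, 20), (d, 23), (k, 15), (p, 20), (p, 23), (q, 15), (u, 15)}
Filtering on D != k leaves {(d, 20), (d, 23), (p, 20), (p, 23), (q, 15), (u, 15)}.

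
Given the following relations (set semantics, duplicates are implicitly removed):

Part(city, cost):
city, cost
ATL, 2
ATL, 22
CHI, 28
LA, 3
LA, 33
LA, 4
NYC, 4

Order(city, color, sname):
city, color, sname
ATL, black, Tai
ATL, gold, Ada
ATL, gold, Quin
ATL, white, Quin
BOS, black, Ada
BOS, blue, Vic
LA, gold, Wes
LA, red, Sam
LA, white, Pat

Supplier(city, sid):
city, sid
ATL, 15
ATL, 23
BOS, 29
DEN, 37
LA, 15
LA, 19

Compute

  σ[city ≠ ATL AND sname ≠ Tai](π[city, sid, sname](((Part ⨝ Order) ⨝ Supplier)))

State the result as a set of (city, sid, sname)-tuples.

Natural join on city: {(ATL, 2, black, Tai), (ATL, 2, gold, Ada), (ATL, 2, gold, Quin), (ATL, 2, white, Quin), (ATL, 22, black, Tai), (ATL, 22, gold, Ada), (ATL, 22, gold, Quin), (ATL, 22, white, Quin), (LA, 3, gold, Wes), (LA, 3, red, Sam), (LA, 3, white, Pat), (LA, 33, gold, Wes), (LA, 33, red, Sam), (LA, 33, white, Pat), (LA, 4, gold, Wes), (LA, 4, red, Sam), (LA, 4, white, Pat)}
Natural join on city: {(ATL, 2, black, Tai, 15), (ATL, 2, black, Tai, 23), (ATL, 2, gold, Ada, 15), (ATL, 2, gold, Ada, 23), (ATL, 2, gold, Quin, 15), (ATL, 2, gold, Quin, 23), (ATL, 2, white, Quin, 15), (ATL, 2, white, Quin, 23), (ATL, 22, black, Tai, 15), (ATL, 22, black, Tai, 23), (ATL, 22, gold, Ada, 15), (ATL, 22, gold, Ada, 23), (ATL, 22, gold, Quin, 15), (ATL, 22, gold, Quin, 23), (ATL, 22, white, Quin, 15), (ATL, 22, white, Quin, 23), (LA, 3, gold, Wes, 15), (LA, 3, gold, Wes, 19), (LA, 3, red, Sam, 15), (LA, 3, red, Sam, 19), (LA, 3, white, Pat, 15), (LA, 3, white, Pat, 19), (LA, 33, gold, Wes, 15), (LA, 33, gold, Wes, 19), (LA, 33, red, Sam, 15), (LA, 33, red, Sam, 19), (LA, 33, white, Pat, 15), (LA, 33, white, Pat, 19), (LA, 4, gold, Wes, 15), (LA, 4, gold, Wes, 19), (LA, 4, red, Sam, 15), (LA, 4, red, Sam, 19), (LA, 4, white, Pat, 15), (LA, 4, white, Pat, 19)}
π[city, sid, sname]: project onto (city, sid, sname) (22 duplicate(s) eliminated) → {(ATL, 15, Ada), (ATL, 15, Quin), (ATL, 15, Tai), (ATL, 23, Ada), (ATL, 23, Quin), (ATL, 23, Tai), (LA, 15, Pat), (LA, 15, Sam), (LA, 15, Wes), (LA, 19, Pat), (LA, 19, Sam), (LA, 19, Wes)}
Apply σ_{city ≠ ATL AND sname ≠ Tai}; surviving tuples: {(LA, 15, Pat), (LA, 15, Sam), (LA, 15, Wes), (LA, 19, Pat), (LA, 19, Sam), (LA, 19, Wes)}

{(LA, 15, Pat), (LA, 15, Sam), (LA, 15, Wes), (LA, 19, Pat), (LA, 19, Sam), (LA, 19, Wes)}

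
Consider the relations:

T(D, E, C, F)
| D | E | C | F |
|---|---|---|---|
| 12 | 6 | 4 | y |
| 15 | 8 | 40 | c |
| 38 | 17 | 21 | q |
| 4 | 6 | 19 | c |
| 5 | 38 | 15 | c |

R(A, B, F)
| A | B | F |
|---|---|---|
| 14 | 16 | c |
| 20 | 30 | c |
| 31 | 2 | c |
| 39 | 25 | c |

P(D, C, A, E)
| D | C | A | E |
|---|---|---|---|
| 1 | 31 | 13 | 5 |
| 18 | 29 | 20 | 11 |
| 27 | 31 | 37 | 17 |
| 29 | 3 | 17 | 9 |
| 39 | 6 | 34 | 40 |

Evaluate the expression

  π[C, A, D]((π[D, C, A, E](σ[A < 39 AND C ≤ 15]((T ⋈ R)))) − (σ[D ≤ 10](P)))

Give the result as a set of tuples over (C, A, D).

{(15, 14, 5), (15, 20, 5), (15, 31, 5)}

Natural join on F: {(15, 8, 40, c, 14, 16), (15, 8, 40, c, 20, 30), (15, 8, 40, c, 31, 2), (15, 8, 40, c, 39, 25), (4, 6, 19, c, 14, 16), (4, 6, 19, c, 20, 30), (4, 6, 19, c, 31, 2), (4, 6, 19, c, 39, 25), (5, 38, 15, c, 14, 16), (5, 38, 15, c, 20, 30), (5, 38, 15, c, 31, 2), (5, 38, 15, c, 39, 25)}
Filtering on A < 39 AND C ≤ 15 leaves {(5, 38, 15, c, 14, 16), (5, 38, 15, c, 20, 30), (5, 38, 15, c, 31, 2)}.
π[D, C, A, E]: project onto (D, C, A, E) → {(5, 15, 14, 38), (5, 15, 20, 38), (5, 15, 31, 38)}
Filtering on D ≤ 10 leaves {(1, 31, 13, 5)}.
Set difference of the two operands is {(5, 15, 14, 38), (5, 15, 20, 38), (5, 15, 31, 38)}.
π[C, A, D]: project onto (C, A, D) → {(15, 14, 5), (15, 20, 5), (15, 31, 5)}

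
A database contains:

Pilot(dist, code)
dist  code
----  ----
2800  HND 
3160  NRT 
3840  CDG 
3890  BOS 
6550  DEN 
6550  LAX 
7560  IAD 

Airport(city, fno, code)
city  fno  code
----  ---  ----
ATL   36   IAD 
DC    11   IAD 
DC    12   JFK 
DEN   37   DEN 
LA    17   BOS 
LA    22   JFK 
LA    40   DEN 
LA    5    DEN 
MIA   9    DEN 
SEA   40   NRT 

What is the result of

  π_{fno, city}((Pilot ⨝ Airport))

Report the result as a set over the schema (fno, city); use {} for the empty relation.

Pilot ⋈ Airport (natural join on code): {(3160, NRT, SEA, 40), (3890, BOS, LA, 17), (6550, DEN, DEN, 37), (6550, DEN, LA, 40), (6550, DEN, LA, 5), (6550, DEN, MIA, 9), (7560, IAD, ATL, 36), (7560, IAD, DC, 11)}
π[fno, city]: project onto (fno, city) → {(11, DC), (17, LA), (36, ATL), (37, DEN), (40, LA), (40, SEA), (5, LA), (9, MIA)}

{(11, DC), (17, LA), (36, ATL), (37, DEN), (40, LA), (40, SEA), (5, LA), (9, MIA)}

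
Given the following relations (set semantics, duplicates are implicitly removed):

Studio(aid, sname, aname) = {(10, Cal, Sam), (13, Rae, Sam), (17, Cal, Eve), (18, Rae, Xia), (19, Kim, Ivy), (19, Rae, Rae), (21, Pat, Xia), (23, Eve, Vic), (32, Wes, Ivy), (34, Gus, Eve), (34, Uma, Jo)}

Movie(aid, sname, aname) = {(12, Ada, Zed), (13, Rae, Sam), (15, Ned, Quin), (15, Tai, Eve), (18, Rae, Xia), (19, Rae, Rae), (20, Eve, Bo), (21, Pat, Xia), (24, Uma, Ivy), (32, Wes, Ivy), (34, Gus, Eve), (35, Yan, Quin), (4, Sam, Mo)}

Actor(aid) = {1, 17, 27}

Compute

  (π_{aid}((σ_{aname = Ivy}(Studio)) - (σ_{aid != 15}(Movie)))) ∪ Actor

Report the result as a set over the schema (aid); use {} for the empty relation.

{1, 17, 19, 27}

Selection aname = Ivy: {(19, Kim, Ivy), (32, Wes, Ivy)}
Selection aid != 15: {(12, Ada, Zed), (13, Rae, Sam), (18, Rae, Xia), (19, Rae, Rae), (20, Eve, Bo), (21, Pat, Xia), (24, Uma, Ivy), (32, Wes, Ivy), (34, Gus, Eve), (35, Yan, Quin), (4, Sam, Mo)}
Taking the difference: {(19, Kim, Ivy)}
Keep only column(s) aid: {19}
Taking the union: {1, 17, 19, 27}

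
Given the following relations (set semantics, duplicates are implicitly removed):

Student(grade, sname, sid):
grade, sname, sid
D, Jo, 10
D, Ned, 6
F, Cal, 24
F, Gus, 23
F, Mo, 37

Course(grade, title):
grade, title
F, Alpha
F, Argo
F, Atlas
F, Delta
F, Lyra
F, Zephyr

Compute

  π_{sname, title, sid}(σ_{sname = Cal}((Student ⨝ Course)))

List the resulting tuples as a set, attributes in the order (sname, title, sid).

Student ⋈ Course (natural join on grade): {(F, Cal, 24, Alpha), (F, Cal, 24, Argo), (F, Cal, 24, Atlas), (F, Cal, 24, Delta), (F, Cal, 24, Lyra), (F, Cal, 24, Zephyr), (F, Gus, 23, Alpha), (F, Gus, 23, Argo), (F, Gus, 23, Atlas), (F, Gus, 23, Delta), (F, Gus, 23, Lyra), (F, Gus, 23, Zephyr), (F, Mo, 37, Alpha), (F, Mo, 37, Argo), (F, Mo, 37, Atlas), (F, Mo, 37, Delta), (F, Mo, 37, Lyra), (F, Mo, 37, Zephyr)}
Selection sname = Cal: {(F, Cal, 24, Alpha), (F, Cal, 24, Argo), (F, Cal, 24, Atlas), (F, Cal, 24, Delta), (F, Cal, 24, Lyra), (F, Cal, 24, Zephyr)}
π_{sname, title, sid} gives {(Cal, Alpha, 24), (Cal, Argo, 24), (Cal, Atlas, 24), (Cal, Delta, 24), (Cal, Lyra, 24), (Cal, Zephyr, 24)}.

{(Cal, Alpha, 24), (Cal, Argo, 24), (Cal, Atlas, 24), (Cal, Delta, 24), (Cal, Lyra, 24), (Cal, Zephyr, 24)}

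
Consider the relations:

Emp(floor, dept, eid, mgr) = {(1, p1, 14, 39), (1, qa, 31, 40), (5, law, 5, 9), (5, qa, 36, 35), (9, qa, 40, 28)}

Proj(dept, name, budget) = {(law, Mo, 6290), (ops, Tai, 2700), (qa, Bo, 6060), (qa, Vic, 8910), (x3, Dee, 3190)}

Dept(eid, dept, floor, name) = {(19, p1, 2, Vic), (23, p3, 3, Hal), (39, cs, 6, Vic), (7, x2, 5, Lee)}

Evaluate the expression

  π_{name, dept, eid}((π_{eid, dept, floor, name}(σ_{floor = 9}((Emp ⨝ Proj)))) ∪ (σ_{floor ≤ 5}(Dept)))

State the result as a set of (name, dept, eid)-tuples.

Emp ⋈ Proj (natural join on dept): {(1, qa, 31, 40, Bo, 6060), (1, qa, 31, 40, Vic, 8910), (5, law, 5, 9, Mo, 6290), (5, qa, 36, 35, Bo, 6060), (5, qa, 36, 35, Vic, 8910), (9, qa, 40, 28, Bo, 6060), (9, qa, 40, 28, Vic, 8910)}
Selection floor = 9: {(9, qa, 40, 28, Bo, 6060), (9, qa, 40, 28, Vic, 8910)}
Keep only column(s) eid, dept, floor, name: {(40, qa, 9, Bo), (40, qa, 9, Vic)}
Selection floor ≤ 5: {(19, p1, 2, Vic), (23, p3, 3, Hal), (7, x2, 5, Lee)}
Set union of the two operands is {(19, p1, 2, Vic), (23, p3, 3, Hal), (40, qa, 9, Bo), (40, qa, 9, Vic), (7, x2, 5, Lee)}.
Keep only column(s) name, dept, eid: {(Bo, qa, 40), (Hal, p3, 23), (Lee, x2, 7), (Vic, p1, 19), (Vic, qa, 40)}

{(Bo, qa, 40), (Hal, p3, 23), (Lee, x2, 7), (Vic, p1, 19), (Vic, qa, 40)}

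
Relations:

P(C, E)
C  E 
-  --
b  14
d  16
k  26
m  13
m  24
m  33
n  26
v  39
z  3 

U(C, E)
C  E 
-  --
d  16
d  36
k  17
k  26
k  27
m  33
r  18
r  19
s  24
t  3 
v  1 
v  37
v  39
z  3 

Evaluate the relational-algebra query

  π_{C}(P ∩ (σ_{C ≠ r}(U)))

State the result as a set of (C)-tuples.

{d, k, m, v, z}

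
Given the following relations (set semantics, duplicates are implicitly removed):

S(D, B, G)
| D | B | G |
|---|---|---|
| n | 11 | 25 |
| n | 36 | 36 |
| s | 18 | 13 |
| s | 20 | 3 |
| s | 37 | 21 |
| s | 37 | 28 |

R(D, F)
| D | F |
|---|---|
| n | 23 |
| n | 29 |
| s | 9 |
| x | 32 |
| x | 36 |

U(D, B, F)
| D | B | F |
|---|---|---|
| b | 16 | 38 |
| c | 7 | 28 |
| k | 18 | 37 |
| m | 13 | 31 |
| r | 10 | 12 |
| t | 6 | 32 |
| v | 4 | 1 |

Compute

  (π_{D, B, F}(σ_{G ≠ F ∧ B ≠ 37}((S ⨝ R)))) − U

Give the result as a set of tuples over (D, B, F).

Natural join on D: {(n, 11, 25, 23), (n, 11, 25, 29), (n, 36, 36, 23), (n, 36, 36, 29), (s, 18, 13, 9), (s, 20, 3, 9), (s, 37, 21, 9), (s, 37, 28, 9)}
σ[G ≠ F ∧ B ≠ 37]: keep tuples satisfying G ≠ F ∧ B ≠ 37 → {(n, 11, 25, 23), (n, 11, 25, 29), (n, 36, 36, 23), (n, 36, 36, 29), (s, 18, 13, 9), (s, 20, 3, 9)}
Projecting to D, B, F: {(n, 11, 23), (n, 11, 29), (n, 36, 23), (n, 36, 29), (s, 18, 9), (s, 20, 9)}
Set difference of the two operands is {(n, 11, 23), (n, 11, 29), (n, 36, 23), (n, 36, 29), (s, 18, 9), (s, 20, 9)}.

{(n, 11, 23), (n, 11, 29), (n, 36, 23), (n, 36, 29), (s, 18, 9), (s, 20, 9)}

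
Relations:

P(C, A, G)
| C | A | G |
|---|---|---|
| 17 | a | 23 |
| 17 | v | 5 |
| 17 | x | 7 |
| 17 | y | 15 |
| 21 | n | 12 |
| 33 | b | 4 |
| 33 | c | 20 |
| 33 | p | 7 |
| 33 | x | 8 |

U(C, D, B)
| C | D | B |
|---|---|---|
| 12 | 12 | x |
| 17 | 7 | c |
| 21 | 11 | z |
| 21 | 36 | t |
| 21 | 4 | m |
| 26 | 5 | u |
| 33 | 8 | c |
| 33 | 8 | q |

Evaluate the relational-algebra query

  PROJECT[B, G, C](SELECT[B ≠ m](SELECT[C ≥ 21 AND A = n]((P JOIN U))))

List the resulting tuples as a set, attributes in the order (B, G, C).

{(t, 12, 21), (z, 12, 21)}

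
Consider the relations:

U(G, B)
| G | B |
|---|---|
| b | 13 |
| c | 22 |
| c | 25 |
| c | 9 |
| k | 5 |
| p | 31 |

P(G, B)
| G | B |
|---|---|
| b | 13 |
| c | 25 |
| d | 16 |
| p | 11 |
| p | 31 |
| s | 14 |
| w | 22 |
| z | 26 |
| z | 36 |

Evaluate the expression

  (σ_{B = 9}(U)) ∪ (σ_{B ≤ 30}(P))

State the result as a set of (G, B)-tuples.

Filtering on B = 9 leaves {(c, 9)}.
Filtering on B ≤ 30 leaves {(b, 13), (c, 25), (d, 16), (p, 11), (s, 14), (w, 22), (z, 26)}.
Taking the union: {(b, 13), (c, 25), (c, 9), (d, 16), (p, 11), (s, 14), (w, 22), (z, 26)}

{(b, 13), (c, 25), (c, 9), (d, 16), (p, 11), (s, 14), (w, 22), (z, 26)}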